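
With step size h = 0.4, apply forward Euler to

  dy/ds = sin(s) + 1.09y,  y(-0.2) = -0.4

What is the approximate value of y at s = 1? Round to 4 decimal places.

-1.0084

Euler: y_{n+1} = y_n + h·f(s_n, y_n).
s=-0.200000, y=-0.400000: f=-0.634669 → y ← -0.400000 + 0.4·(-0.634669) = -0.653868
s=0.200000, y=-0.653868: f=-0.514046 → y ← -0.653868 + 0.4·(-0.514046) = -0.859486
s=0.600000, y=-0.859486: f=-0.372198 → y ← -0.859486 + 0.4·(-0.372198) = -1.008365
y(1) ≈ -1.0084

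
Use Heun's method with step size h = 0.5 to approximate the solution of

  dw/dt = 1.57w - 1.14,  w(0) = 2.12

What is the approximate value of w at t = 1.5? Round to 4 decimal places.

13.5083

Heun: k1 = f(t_n, w_n); k2 = f(t_n + h, w_n + h·k1); w_{n+1} = w_n + (h/2)·(k1 + k2).
t=0.000000, w=2.120000:
  k1 = f(0.000000, 2.120000) = 2.188400
  k2 = f(0.500000, 3.214200) = 3.906294
  w ← 2.120000 + (0.5/2)·(2.188400 + 3.906294) = 3.643674
t=0.500000, w=3.643674:
  k1 = f(0.500000, 3.643674) = 4.580567
  k2 = f(1.000000, 5.933957) = 8.176313
  w ← 3.643674 + (0.5/2)·(4.580567 + 8.176313) = 6.832894
t=1.000000, w=6.832894:
  k1 = f(1.000000, 6.832894) = 9.587643
  k2 = f(1.500000, 11.626715) = 17.113943
  w ← 6.832894 + (0.5/2)·(9.587643 + 17.113943) = 13.508290
w(1.5) ≈ 13.5083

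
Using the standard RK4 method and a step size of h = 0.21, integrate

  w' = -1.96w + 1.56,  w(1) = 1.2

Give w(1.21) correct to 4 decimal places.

RK4: k1 = f(t_n, w_n); k2 = f(t_n + h/2, w_n + (h/2)·k1); k3 = f(t_n + h/2, w_n + (h/2)·k2); k4 = f(t_n + h, w_n + h·k3); w_{n+1} = w_n + (h/6)·(k1 + 2k2 + 2k3 + k4).
t=1.000000, w=1.200000:
  k1 = f(1.000000, 1.200000) = -0.792000
  k2 = f(1.105000, 1.116840) = -0.629006
  k3 = f(1.105000, 1.133954) = -0.662550
  k4 = f(1.210000, 1.060864) = -0.519294
  w ← 1.200000 + (0.21/6)·(k1 + 2k2 + 2k3 + k4) = 1.063696
w(1.21) ≈ 1.0637

1.0637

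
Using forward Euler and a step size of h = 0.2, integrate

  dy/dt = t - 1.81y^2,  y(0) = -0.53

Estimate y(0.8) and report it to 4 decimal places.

Euler: y_{n+1} = y_n + h·f(t_n, y_n).
t=0.000000, y=-0.530000: f=-0.508429 → y ← -0.530000 + 0.2·(-0.508429) = -0.631686
t=0.200000, y=-0.631686: f=-0.522239 → y ← -0.631686 + 0.2·(-0.522239) = -0.736134
t=0.400000, y=-0.736134: f=-0.580826 → y ← -0.736134 + 0.2·(-0.580826) = -0.852299
t=0.600000, y=-0.852299: f=-0.714808 → y ← -0.852299 + 0.2·(-0.714808) = -0.995260
y(0.8) ≈ -0.9953

-0.9953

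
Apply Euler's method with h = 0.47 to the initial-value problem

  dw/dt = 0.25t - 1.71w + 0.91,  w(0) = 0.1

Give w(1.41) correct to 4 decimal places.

0.6502

Euler: w_{n+1} = w_n + h·f(t_n, w_n).
t=0.000000, w=0.100000: f=0.739000 → w ← 0.100000 + 0.47·0.739000 = 0.447330
t=0.470000, w=0.447330: f=0.262566 → w ← 0.447330 + 0.47·0.262566 = 0.570736
t=0.940000, w=0.570736: f=0.169042 → w ← 0.570736 + 0.47·0.169042 = 0.650185
w(1.41) ≈ 0.6502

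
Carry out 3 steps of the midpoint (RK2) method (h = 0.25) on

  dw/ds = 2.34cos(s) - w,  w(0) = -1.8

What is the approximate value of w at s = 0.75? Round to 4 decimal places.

Midpoint: k1 = f(s_n, w_n); k2 = f(s_n + h/2, w_n + (h/2)·k1); w_{n+1} = w_n + h·k2.
s=0.000000, w=-1.800000:
  k1 = f(0.000000, -1.800000) = 4.140000
  k2 = f(0.125000, -1.282500) = 3.604243
  w ← -1.800000 + 0.25·3.604243 = -0.898939
s=0.250000, w=-0.898939:
  k1 = f(0.250000, -0.898939) = 3.166194
  k2 = f(0.375000, -0.503165) = 2.680553
  w ← -0.898939 + 0.25·2.680553 = -0.228801
s=0.500000, w=-0.228801:
  k1 = f(0.500000, -0.228801) = 2.282344
  k2 = f(0.625000, 0.056492) = 1.841162
  w ← -0.228801 + 0.25·1.841162 = 0.231489
w(0.75) ≈ 0.2315

0.2315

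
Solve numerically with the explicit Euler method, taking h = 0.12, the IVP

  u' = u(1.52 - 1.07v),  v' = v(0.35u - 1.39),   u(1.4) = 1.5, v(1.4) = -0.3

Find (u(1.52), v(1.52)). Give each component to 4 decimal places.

1.8314, -0.2689

Euler on (u,v): u_{n+1} = u_n + h·u', v_{n+1} = v_n + h·v'.
1.400000: (1.500000, -0.300000); f=(2.761500, 0.259500) → (1.831380, -0.268860)
(u(1.52), v(1.52)) ≈ (1.8314, -0.2689)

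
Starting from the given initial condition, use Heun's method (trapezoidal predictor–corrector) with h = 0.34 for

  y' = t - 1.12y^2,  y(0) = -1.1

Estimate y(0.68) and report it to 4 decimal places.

Heun: k1 = f(t_n, y_n); k2 = f(t_n + h, y_n + h·k1); y_{n+1} = y_n + (h/2)·(k1 + k2).
t=0.000000, y=-1.100000:
  k1 = f(0.000000, -1.100000) = -1.355200
  k2 = f(0.340000, -1.560768) = -2.388316
  y ← -1.100000 + (0.34/2)·(-1.355200 + (-2.388316)) = -1.736398
t=0.340000, y=-1.736398:
  k1 = f(0.340000, -1.736398) = -3.036887
  k2 = f(0.680000, -2.768939) = -7.907067
  y ← -1.736398 + (0.34/2)·(-3.036887 + (-7.907067)) = -3.596870
y(0.68) ≈ -3.5969

-3.5969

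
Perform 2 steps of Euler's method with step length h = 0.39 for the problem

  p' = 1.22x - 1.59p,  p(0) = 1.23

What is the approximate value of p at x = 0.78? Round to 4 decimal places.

0.3631

Euler: p_{n+1} = p_n + h·f(x_n, p_n).
x=0.000000, p=1.230000: f=-1.955700 → p ← 1.230000 + 0.39·(-1.955700) = 0.467277
x=0.390000, p=0.467277: f=-0.267170 → p ← 0.467277 + 0.39·(-0.267170) = 0.363081
p(0.78) ≈ 0.3631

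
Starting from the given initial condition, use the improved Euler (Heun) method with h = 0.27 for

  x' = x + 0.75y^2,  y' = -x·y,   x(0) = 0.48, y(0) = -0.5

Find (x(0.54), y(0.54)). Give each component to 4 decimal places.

0.9224, -0.3470

Heun on (x,y): k1 = f(t_n, state_n); k2 = f(t_n + h, state_n + h·k1); state_{n+1} = state_n + (h/2)·(k1 + k2).
0.000000: (0.480000, -0.500000)
  k1 = (0.667500, 0.240000)
  predictor → (0.660225, -0.435200)
  k2 = (0.802274, 0.287330)
  → (0.678420, -0.428810)
0.270000: (0.678420, -0.428810)
  k1 = (0.816328, 0.290913)
  predictor → (0.898828, -0.350264)
  k2 = (0.990842, 0.314827)
  → (0.922387, -0.347036)
(x(0.54), y(0.54)) ≈ (0.9224, -0.3470)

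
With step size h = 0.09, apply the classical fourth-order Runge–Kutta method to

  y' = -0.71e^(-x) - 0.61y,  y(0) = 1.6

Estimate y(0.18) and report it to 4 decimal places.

RK4: k1 = f(x_n, y_n); k2 = f(x_n + h/2, y_n + (h/2)·k1); k3 = f(x_n + h/2, y_n + (h/2)·k2); k4 = f(x_n + h, y_n + h·k3); y_{n+1} = y_n + (h/6)·(k1 + 2k2 + 2k3 + k4).
x=0.000000, y=1.600000:
  k1 = f(0.000000, 1.600000) = -1.686000
  k2 = f(0.045000, 1.524130) = -1.608478
  k3 = f(0.045000, 1.527619) = -1.610606
  k4 = f(0.090000, 1.455046) = -1.536469
  y ← 1.600000 + (0.09/6)·(k1 + 2k2 + 2k3 + k4) = 1.455090
x=0.090000, y=1.455090:
  k1 = f(0.090000, 1.455090) = -1.536496
  k2 = f(0.135000, 1.385948) = -1.465767
  k3 = f(0.135000, 1.389131) = -1.467708
  k4 = f(0.180000, 1.322997) = -1.400070
  y ← 1.455090 + (0.09/6)·(k1 + 2k2 + 2k3 + k4) = 1.323038
y(0.18) ≈ 1.3230

1.3230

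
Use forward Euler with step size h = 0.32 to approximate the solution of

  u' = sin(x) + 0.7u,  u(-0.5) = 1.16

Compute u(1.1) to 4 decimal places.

Euler: u_{n+1} = u_n + h·f(x_n, u_n).
x=-0.500000, u=1.160000: f=0.332574 → u ← 1.160000 + 0.32·0.332574 = 1.266424
x=-0.180000, u=1.266424: f=0.707467 → u ← 1.266424 + 0.32·0.707467 = 1.492813
x=0.140000, u=1.492813: f=1.184512 → u ← 1.492813 + 0.32·1.184512 = 1.871857
x=0.460000, u=1.871857: f=1.754248 → u ← 1.871857 + 0.32·1.754248 = 2.433217
x=0.780000, u=2.433217: f=2.406531 → u ← 2.433217 + 0.32·2.406531 = 3.203307
u(1.1) ≈ 3.2033

3.2033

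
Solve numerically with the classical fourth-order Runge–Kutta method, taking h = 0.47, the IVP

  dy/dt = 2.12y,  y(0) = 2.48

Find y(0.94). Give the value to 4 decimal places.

RK4: k1 = f(t_n, y_n); k2 = f(t_n + h/2, y_n + (h/2)·k1); k3 = f(t_n + h/2, y_n + (h/2)·k2); k4 = f(t_n + h, y_n + h·k3); y_{n+1} = y_n + (h/6)·(k1 + 2k2 + 2k3 + k4).
t=0.000000, y=2.480000:
  k1 = f(0.000000, 2.480000) = 5.257600
  k2 = f(0.235000, 3.715536) = 7.876936
  k3 = f(0.235000, 4.331080) = 9.181890
  k4 = f(0.470000, 6.795488) = 14.406435
  y ← 2.480000 + (0.47/6)·(k1 + 2k2 + 2k3 + k4) = 6.692899
t=0.470000, y=6.692899:
  k1 = f(0.470000, 6.692899) = 14.188945
  k2 = f(0.705000, 10.027301) = 21.257878
  k3 = f(0.705000, 11.688500) = 24.779620
  k4 = f(0.940000, 18.339320) = 38.879359
  y ← 6.692899 + (0.47/6)·(k1 + 2k2 + 2k3 + k4) = 18.062457
y(0.94) ≈ 18.0625

18.0625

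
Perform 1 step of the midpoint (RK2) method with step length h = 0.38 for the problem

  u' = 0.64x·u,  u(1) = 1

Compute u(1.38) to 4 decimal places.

Midpoint: k1 = f(x_n, u_n); k2 = f(x_n + h/2, u_n + (h/2)·k1); u_{n+1} = u_n + h·k2.
x=1.000000, u=1.000000:
  k1 = f(1.000000, 1.000000) = 0.640000
  k2 = f(1.190000, 1.121600) = 0.854211
  u ← 1.000000 + 0.38·0.854211 = 1.324600
u(1.38) ≈ 1.3246

1.3246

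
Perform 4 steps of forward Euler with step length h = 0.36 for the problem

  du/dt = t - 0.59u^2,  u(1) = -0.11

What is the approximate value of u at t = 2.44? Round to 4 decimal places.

Euler: u_{n+1} = u_n + h·f(t_n, u_n).
t=1.000000, u=-0.110000: f=0.992861 → u ← -0.110000 + 0.36·0.992861 = 0.247430
t=1.360000, u=0.247430: f=1.323879 → u ← 0.247430 + 0.36·1.323879 = 0.724026
t=1.720000, u=0.724026: f=1.410714 → u ← 0.724026 + 0.36·1.410714 = 1.231883
t=2.080000, u=1.231883: f=1.184653 → u ← 1.231883 + 0.36·1.184653 = 1.658359
u(2.44) ≈ 1.6584

1.6584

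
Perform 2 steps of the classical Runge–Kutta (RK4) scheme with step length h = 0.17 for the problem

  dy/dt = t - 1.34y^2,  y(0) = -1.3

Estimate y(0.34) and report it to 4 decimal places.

RK4: k1 = f(t_n, y_n); k2 = f(t_n + h/2, y_n + (h/2)·k1); k3 = f(t_n + h/2, y_n + (h/2)·k2); k4 = f(t_n + h, y_n + h·k3); y_{n+1} = y_n + (h/6)·(k1 + 2k2 + 2k3 + k4).
t=0.000000, y=-1.300000:
  k1 = f(0.000000, -1.300000) = -2.264600
  k2 = f(0.085000, -1.492491) = -2.899889
  k3 = f(0.085000, -1.546491) = -3.119788
  k4 = f(0.170000, -1.830364) = -4.319312
  y ← -1.300000 + (0.17/6)·(k1 + 2k2 + 2k3 + k4) = -1.827659
t=0.170000, y=-1.827659:
  k1 = f(0.170000, -1.827659) = -4.306053
  k2 = f(0.255000, -2.193674) = -6.193354
  k3 = f(0.255000, -2.354094) = -7.170959
  k4 = f(0.340000, -3.046722) = -12.098572
  y ← -1.827659 + (0.17/6)·(k1 + 2k2 + 2k3 + k4) = -3.049768
y(0.34) ≈ -3.0498

-3.0498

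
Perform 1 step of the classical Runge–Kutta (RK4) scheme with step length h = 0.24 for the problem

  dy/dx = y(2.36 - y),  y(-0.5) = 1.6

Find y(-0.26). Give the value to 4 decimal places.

1.8588

RK4: k1 = f(x_n, y_n); k2 = f(x_n + h/2, y_n + (h/2)·k1); k3 = f(x_n + h/2, y_n + (h/2)·k2); k4 = f(x_n + h, y_n + h·k3); y_{n+1} = y_n + (h/6)·(k1 + 2k2 + 2k3 + k4).
x=-0.500000, y=1.600000:
  k1 = f(-0.500000, 1.600000) = 1.216000
  k2 = f(-0.380000, 1.745920) = 1.072135
  k3 = f(-0.380000, 1.728656) = 1.091376
  k4 = f(-0.260000, 1.861930) = 0.927371
  y ← 1.600000 + (0.24/6)·(k1 + 2k2 + 2k3 + k4) = 1.858816
y(-0.26) ≈ 1.8588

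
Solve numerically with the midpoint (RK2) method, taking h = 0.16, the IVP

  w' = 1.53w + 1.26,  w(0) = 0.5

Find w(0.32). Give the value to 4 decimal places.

1.3272

Midpoint: k1 = f(x_n, w_n); k2 = f(x_n + h/2, w_n + (h/2)·k1); w_{n+1} = w_n + h·k2.
x=0.000000, w=0.500000:
  k1 = f(0.000000, 0.500000) = 2.025000
  k2 = f(0.080000, 0.662000) = 2.272860
  w ← 0.500000 + 0.16·2.272860 = 0.863658
x=0.160000, w=0.863658:
  k1 = f(0.160000, 0.863658) = 2.581396
  k2 = f(0.240000, 1.070169) = 2.897359
  w ← 0.863658 + 0.16·2.897359 = 1.327235
w(0.32) ≈ 1.3272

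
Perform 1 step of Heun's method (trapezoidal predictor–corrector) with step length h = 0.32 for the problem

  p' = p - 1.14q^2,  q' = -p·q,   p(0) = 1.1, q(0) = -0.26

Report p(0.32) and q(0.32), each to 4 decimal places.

1.4869, -0.1758

Heun on (p,q): k1 = f(s_n, state_n); k2 = f(s_n + h, state_n + h·k1); state_{n+1} = state_n + (h/2)·(k1 + k2).
0.000000: (1.100000, -0.260000)
  k1 = (1.022936, 0.286000)
  predictor → (1.427340, -0.168480)
  k2 = (1.394980, 0.240478)
  → (1.486867, -0.175763)
(p(0.32), q(0.32)) ≈ (1.4869, -0.1758)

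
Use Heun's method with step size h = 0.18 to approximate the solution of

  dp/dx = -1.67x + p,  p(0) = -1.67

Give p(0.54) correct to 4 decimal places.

Heun: k1 = f(x_n, p_n); k2 = f(x_n + h, p_n + h·k1); p_{n+1} = p_n + (h/2)·(k1 + k2).
x=0.000000, p=-1.670000:
  k1 = f(0.000000, -1.670000) = -1.670000
  k2 = f(0.180000, -1.970600) = -2.271200
  p ← -1.670000 + (0.18/2)·(-1.670000 + (-2.271200)) = -2.024708
x=0.180000, p=-2.024708:
  k1 = f(0.180000, -2.024708) = -2.325308
  k2 = f(0.360000, -2.443263) = -3.044463
  p ← -2.024708 + (0.18/2)·(-2.325308 + (-3.044463)) = -2.507987
x=0.360000, p=-2.507987:
  k1 = f(0.360000, -2.507987) = -3.109187
  k2 = f(0.540000, -3.067641) = -3.969441
  p ← -2.507987 + (0.18/2)·(-3.109187 + (-3.969441)) = -3.145064
p(0.54) ≈ -3.1451

-3.1451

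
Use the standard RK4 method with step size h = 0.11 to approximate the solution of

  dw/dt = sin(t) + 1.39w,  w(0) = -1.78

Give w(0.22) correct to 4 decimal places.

-2.3900

RK4: k1 = f(t_n, w_n); k2 = f(t_n + h/2, w_n + (h/2)·k1); k3 = f(t_n + h/2, w_n + (h/2)·k2); k4 = f(t_n + h, w_n + h·k3); w_{n+1} = w_n + (h/6)·(k1 + 2k2 + 2k3 + k4).
t=0.000000, w=-1.780000:
  k1 = f(0.000000, -1.780000) = -2.474200
  k2 = f(0.055000, -1.916081) = -2.608380
  k3 = f(0.055000, -1.923461) = -2.618638
  k4 = f(0.110000, -2.068050) = -2.764812
  w ← -1.780000 + (0.11/6)·(k1 + 2k2 + 2k3 + k4) = -2.067706
t=0.110000, w=-2.067706:
  k1 = f(0.110000, -2.067706) = -2.764333
  k2 = f(0.165000, -2.219744) = -2.921192
  k3 = f(0.165000, -2.228371) = -2.933184
  k4 = f(0.220000, -2.390356) = -3.104365
  w ← -2.067706 + (0.11/6)·(k1 + 2k2 + 2k3 + k4) = -2.389959
w(0.22) ≈ -2.3900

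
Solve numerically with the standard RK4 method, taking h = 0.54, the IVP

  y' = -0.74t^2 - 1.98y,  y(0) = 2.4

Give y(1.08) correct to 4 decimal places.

0.1004

RK4: k1 = f(t_n, y_n); k2 = f(t_n + h/2, y_n + (h/2)·k1); k3 = f(t_n + h/2, y_n + (h/2)·k2); k4 = f(t_n + h, y_n + h·k3); y_{n+1} = y_n + (h/6)·(k1 + 2k2 + 2k3 + k4).
t=0.000000, y=2.400000:
  k1 = f(0.000000, 2.400000) = -4.752000
  k2 = f(0.270000, 1.116960) = -2.265527
  k3 = f(0.270000, 1.788308) = -3.594795
  k4 = f(0.540000, 0.458810) = -1.124229
  y ← 2.400000 + (0.54/6)·(k1 + 2k2 + 2k3 + k4) = 0.816281
t=0.540000, y=0.816281:
  k1 = f(0.540000, 0.816281) = -1.832021
  k2 = f(0.810000, 0.321636) = -1.122353
  k3 = f(0.810000, 0.513246) = -1.501741
  k4 = f(1.080000, 0.005341) = -0.873711
  y ← 0.816281 + (0.54/6)·(k1 + 2k2 + 2k3 + k4) = 0.100429
y(1.08) ≈ 0.1004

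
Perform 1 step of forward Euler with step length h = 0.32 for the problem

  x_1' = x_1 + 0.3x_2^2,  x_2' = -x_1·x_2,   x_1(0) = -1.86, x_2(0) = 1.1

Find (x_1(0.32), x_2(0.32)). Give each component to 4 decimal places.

Euler on (x_1,x_2): x_1_{n+1} = x_1_n + h·x_1', x_2_{n+1} = x_2_n + h·x_2'.
0.000000: (-1.860000, 1.100000); f=(-1.497000, 2.046000) → (-2.339040, 1.754720)
(x_1(0.32), x_2(0.32)) ≈ (-2.3390, 1.7547)

-2.3390, 1.7547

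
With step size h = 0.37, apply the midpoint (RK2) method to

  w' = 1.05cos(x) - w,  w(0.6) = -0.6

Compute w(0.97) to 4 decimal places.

-0.2036

Midpoint: k1 = f(x_n, w_n); k2 = f(x_n + h/2, w_n + (h/2)·k1); w_{n+1} = w_n + h·k2.
x=0.600000, w=-0.600000:
  k1 = f(0.600000, -0.600000) = 1.466602
  k2 = f(0.785000, -0.328679) = 1.071436
  w ← -0.600000 + 0.37·1.071436 = -0.203569
w(0.97) ≈ -0.2036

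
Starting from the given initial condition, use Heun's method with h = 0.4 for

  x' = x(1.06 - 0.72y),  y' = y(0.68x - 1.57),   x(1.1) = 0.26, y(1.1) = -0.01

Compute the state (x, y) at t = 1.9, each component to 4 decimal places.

0.5978, -0.0038

Heun on (x,y): k1 = f(t_n, state_n); k2 = f(t_n + h, state_n + h·k1); state_{n+1} = state_n + (h/2)·(k1 + k2).
1.100000: (0.260000, -0.010000)
  k1 = (0.277472, 0.013932)
  predictor → (0.370989, -0.004427)
  k2 = (0.394431, 0.005834)
  → (0.394381, -0.006047)
1.500000: (0.394381, -0.006047)
  k1 = (0.419760, 0.007872)
  predictor → (0.562285, -0.002898)
  k2 = (0.597195, 0.003442)
  → (0.597772, -0.003784)
(x(1.9), y(1.9)) ≈ (0.5978, -0.0038)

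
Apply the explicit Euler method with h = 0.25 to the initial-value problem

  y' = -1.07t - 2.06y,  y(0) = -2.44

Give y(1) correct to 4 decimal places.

Euler: y_{n+1} = y_n + h·f(t_n, y_n).
t=0.000000, y=-2.440000: f=5.026400 → y ← -2.440000 + 0.25·5.026400 = -1.183400
t=0.250000, y=-1.183400: f=2.170304 → y ← -1.183400 + 0.25·2.170304 = -0.640824
t=0.500000, y=-0.640824: f=0.785097 → y ← -0.640824 + 0.25·0.785097 = -0.444550
t=0.750000, y=-0.444550: f=0.113272 → y ← -0.444550 + 0.25·0.113272 = -0.416232
y(1) ≈ -0.4162

-0.4162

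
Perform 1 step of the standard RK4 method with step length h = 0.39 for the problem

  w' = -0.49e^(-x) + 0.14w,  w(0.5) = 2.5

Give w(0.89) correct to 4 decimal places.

2.5415

RK4: k1 = f(x_n, w_n); k2 = f(x_n + h/2, w_n + (h/2)·k1); k3 = f(x_n + h/2, w_n + (h/2)·k2); k4 = f(x_n + h, w_n + h·k3); w_{n+1} = w_n + (h/6)·(k1 + 2k2 + 2k3 + k4).
x=0.500000, w=2.500000:
  k1 = f(0.500000, 2.500000) = 0.052800
  k2 = f(0.695000, 2.510296) = 0.106895
  k3 = f(0.695000, 2.520845) = 0.108372
  k4 = f(0.890000, 2.542265) = 0.154696
  w ← 2.500000 + (0.39/6)·(k1 + 2k2 + 2k3 + k4) = 2.541472
w(0.89) ≈ 2.5415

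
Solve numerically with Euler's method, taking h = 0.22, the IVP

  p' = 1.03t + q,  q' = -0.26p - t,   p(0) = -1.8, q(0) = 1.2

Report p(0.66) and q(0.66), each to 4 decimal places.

-0.8045, 1.3142

Euler on (p,q): p_{n+1} = p_n + h·p', q_{n+1} = q_n + h·q'.
0.000000: (-1.800000, 1.200000); f=(1.200000, 0.468000) → (-1.536000, 1.302960)
0.220000: (-1.536000, 1.302960); f=(1.529560, 0.179360) → (-1.199497, 1.342419)
0.440000: (-1.199497, 1.342419); f=(1.795619, -0.128131) → (-0.804461, 1.314230)
(p(0.66), q(0.66)) ≈ (-0.8045, 1.3142)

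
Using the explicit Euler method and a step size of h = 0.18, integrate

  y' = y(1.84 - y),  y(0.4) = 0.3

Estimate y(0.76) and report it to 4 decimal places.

0.4836

Euler: y_{n+1} = y_n + h·f(s_n, y_n).
s=0.400000, y=0.300000: f=0.462000 → y ← 0.300000 + 0.18·0.462000 = 0.383160
s=0.580000, y=0.383160: f=0.558203 → y ← 0.383160 + 0.18·0.558203 = 0.483637
y(0.76) ≈ 0.4836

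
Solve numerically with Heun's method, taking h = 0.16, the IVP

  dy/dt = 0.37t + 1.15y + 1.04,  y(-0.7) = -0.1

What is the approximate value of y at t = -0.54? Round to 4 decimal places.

Heun: k1 = f(t_n, y_n); k2 = f(t_n + h, y_n + h·k1); y_{n+1} = y_n + (h/2)·(k1 + k2).
t=-0.700000, y=-0.100000:
  k1 = f(-0.700000, -0.100000) = 0.666000
  k2 = f(-0.540000, 0.006560) = 0.847744
  y ← -0.100000 + (0.16/2)·(0.666000 + 0.847744) = 0.021100
y(-0.54) ≈ 0.0211

0.0211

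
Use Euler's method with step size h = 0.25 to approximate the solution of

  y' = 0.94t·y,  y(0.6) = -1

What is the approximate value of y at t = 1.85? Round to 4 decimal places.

-3.1226

Euler: y_{n+1} = y_n + h·f(t_n, y_n).
t=0.600000, y=-1.000000: f=-0.564000 → y ← -1.000000 + 0.25·(-0.564000) = -1.141000
t=0.850000, y=-1.141000: f=-0.911659 → y ← -1.141000 + 0.25·(-0.911659) = -1.368915
t=1.100000, y=-1.368915: f=-1.415458 → y ← -1.368915 + 0.25·(-1.415458) = -1.722779
t=1.350000, y=-1.722779: f=-2.186207 → y ← -1.722779 + 0.25·(-2.186207) = -2.269331
t=1.600000, y=-2.269331: f=-3.413074 → y ← -2.269331 + 0.25·(-3.413074) = -3.122599
y(1.85) ≈ -3.1226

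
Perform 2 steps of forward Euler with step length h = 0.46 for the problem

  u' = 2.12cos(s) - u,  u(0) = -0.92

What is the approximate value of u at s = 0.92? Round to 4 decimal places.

1.1322

Euler: u_{n+1} = u_n + h·f(s_n, u_n).
s=0.000000, u=-0.920000: f=3.040000 → u ← -0.920000 + 0.46·3.040000 = 0.478400
s=0.460000, u=0.478400: f=1.421231 → u ← 0.478400 + 0.46·1.421231 = 1.132166
u(0.92) ≈ 1.1322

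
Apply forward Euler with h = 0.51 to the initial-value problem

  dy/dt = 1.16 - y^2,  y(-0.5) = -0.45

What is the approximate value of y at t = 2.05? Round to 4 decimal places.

1.0766

Euler: y_{n+1} = y_n + h·f(t_n, y_n).
t=-0.500000, y=-0.450000: f=0.957500 → y ← -0.450000 + 0.51·0.957500 = 0.038325
t=0.010000, y=0.038325: f=1.158531 → y ← 0.038325 + 0.51·1.158531 = 0.629176
t=0.520000, y=0.629176: f=0.764138 → y ← 0.629176 + 0.51·0.764138 = 1.018886
t=1.030000, y=1.018886: f=0.121871 → y ← 1.018886 + 0.51·0.121871 = 1.081040
t=1.540000, y=1.081040: f=-0.008648 → y ← 1.081040 + 0.51·(-0.008648) = 1.076630
y(2.05) ≈ 1.0766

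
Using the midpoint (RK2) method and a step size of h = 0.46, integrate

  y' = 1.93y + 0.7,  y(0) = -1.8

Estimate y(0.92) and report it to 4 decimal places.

-7.8468

Midpoint: k1 = f(s_n, y_n); k2 = f(s_n + h/2, y_n + (h/2)·k1); y_{n+1} = y_n + h·k2.
s=0.000000, y=-1.800000:
  k1 = f(0.000000, -1.800000) = -2.774000
  k2 = f(0.230000, -2.438020) = -4.005379
  y ← -1.800000 + 0.46·(-4.005379) = -3.642474
s=0.460000, y=-3.642474:
  k1 = f(0.460000, -3.642474) = -6.329975
  k2 = f(0.690000, -5.098368) = -9.139851
  y ← -3.642474 + 0.46·(-9.139851) = -7.846806
y(0.92) ≈ -7.8468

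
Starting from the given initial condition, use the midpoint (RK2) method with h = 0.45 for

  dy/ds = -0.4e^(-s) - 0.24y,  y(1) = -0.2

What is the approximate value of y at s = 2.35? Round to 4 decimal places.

-0.2328

Midpoint: k1 = f(s_n, y_n); k2 = f(s_n + h/2, y_n + (h/2)·k1); y_{n+1} = y_n + h·k2.
s=1.000000, y=-0.200000:
  k1 = f(1.000000, -0.200000) = -0.099152
  k2 = f(1.225000, -0.222309) = -0.064149
  y ← -0.200000 + 0.45·(-0.064149) = -0.228867
s=1.450000, y=-0.228867:
  k1 = f(1.450000, -0.228867) = -0.038900
  k2 = f(1.675000, -0.237620) = -0.017895
  y ← -0.228867 + 0.45·(-0.017895) = -0.236920
s=1.900000, y=-0.236920:
  k1 = f(1.900000, -0.236920) = -0.002967
  k2 = f(2.125000, -0.237587) = 0.009248
  y ← -0.236920 + 0.45·0.009248 = -0.232758
y(2.35) ≈ -0.2328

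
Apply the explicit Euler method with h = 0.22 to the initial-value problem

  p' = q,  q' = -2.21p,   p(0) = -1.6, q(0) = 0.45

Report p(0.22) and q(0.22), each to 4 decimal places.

Euler on (p,q): p_{n+1} = p_n + h·p', q_{n+1} = q_n + h·q'.
0.000000: (-1.600000, 0.450000); f=(0.450000, 3.536000) → (-1.501000, 1.227920)
(p(0.22), q(0.22)) ≈ (-1.5010, 1.2279)

-1.5010, 1.2279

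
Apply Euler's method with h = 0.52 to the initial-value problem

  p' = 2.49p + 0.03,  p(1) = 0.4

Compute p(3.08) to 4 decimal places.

Euler: p_{n+1} = p_n + h·f(t_n, p_n).
t=1.000000, p=0.400000: f=1.026000 → p ← 0.400000 + 0.52·1.026000 = 0.933520
t=1.520000, p=0.933520: f=2.354465 → p ← 0.933520 + 0.52·2.354465 = 2.157842
t=2.040000, p=2.157842: f=5.403026 → p ← 2.157842 + 0.52·5.403026 = 4.967415
t=2.560000, p=4.967415: f=12.398864 → p ← 4.967415 + 0.52·12.398864 = 11.414824
p(3.08) ≈ 11.4148

11.4148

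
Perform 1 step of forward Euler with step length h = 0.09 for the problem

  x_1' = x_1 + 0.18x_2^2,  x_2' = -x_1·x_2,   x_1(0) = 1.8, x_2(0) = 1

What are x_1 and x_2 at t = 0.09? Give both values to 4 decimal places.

Euler on (x_1,x_2): x_1_{n+1} = x_1_n + h·x_1', x_2_{n+1} = x_2_n + h·x_2'.
0.000000: (1.800000, 1.000000); f=(1.980000, -1.800000) → (1.978200, 0.838000)
(x_1(0.09), x_2(0.09)) ≈ (1.9782, 0.8380)

1.9782, 0.8380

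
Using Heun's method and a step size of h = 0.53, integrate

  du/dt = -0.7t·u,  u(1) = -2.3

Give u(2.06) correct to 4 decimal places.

Heun: k1 = f(t_n, u_n); k2 = f(t_n + h, u_n + h·k1); u_{n+1} = u_n + (h/2)·(k1 + k2).
t=1.000000, u=-2.300000:
  k1 = f(1.000000, -2.300000) = 1.610000
  k2 = f(1.530000, -1.446700) = 1.549416
  u ← -2.300000 + (0.53/2)·(1.610000 + 1.549416) = -1.462755
t=1.530000, u=-1.462755:
  k1 = f(1.530000, -1.462755) = 1.566610
  k2 = f(2.060000, -0.632451) = 0.911995
  u ← -1.462755 + (0.53/2)·(1.566610 + 0.911995) = -0.805924
u(2.06) ≈ -0.8059

-0.8059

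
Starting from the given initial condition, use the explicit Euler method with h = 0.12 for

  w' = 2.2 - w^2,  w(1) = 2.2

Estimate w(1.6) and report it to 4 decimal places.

Euler: w_{n+1} = w_n + h·f(s_n, w_n).
s=1.000000, w=2.200000: f=-2.640000 → w ← 2.200000 + 0.12·(-2.640000) = 1.883200
s=1.120000, w=1.883200: f=-1.346442 → w ← 1.883200 + 0.12·(-1.346442) = 1.721627
s=1.240000, w=1.721627: f=-0.763999 → w ← 1.721627 + 0.12·(-0.763999) = 1.629947
s=1.360000, w=1.629947: f=-0.456727 → w ← 1.629947 + 0.12·(-0.456727) = 1.575140
s=1.480000, w=1.575140: f=-0.281065 → w ← 1.575140 + 0.12·(-0.281065) = 1.541412
w(1.6) ≈ 1.5414

1.5414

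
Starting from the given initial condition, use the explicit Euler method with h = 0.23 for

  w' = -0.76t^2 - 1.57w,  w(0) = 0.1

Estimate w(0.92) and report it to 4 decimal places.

-0.0940

Euler: w_{n+1} = w_n + h·f(t_n, w_n).
t=0.000000, w=0.100000: f=-0.157000 → w ← 0.100000 + 0.23·(-0.157000) = 0.063890
t=0.230000, w=0.063890: f=-0.140511 → w ← 0.063890 + 0.23·(-0.140511) = 0.031572
t=0.460000, w=0.031572: f=-0.210385 → w ← 0.031572 + 0.23·(-0.210385) = -0.016816
t=0.690000, w=-0.016816: f=-0.335435 → w ← -0.016816 + 0.23·(-0.335435) = -0.093966
w(0.92) ≈ -0.0940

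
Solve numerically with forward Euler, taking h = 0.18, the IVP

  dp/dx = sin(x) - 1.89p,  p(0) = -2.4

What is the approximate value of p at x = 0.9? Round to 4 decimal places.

-0.0835

Euler: p_{n+1} = p_n + h·f(x_n, p_n).
x=0.000000, p=-2.400000: f=4.536000 → p ← -2.400000 + 0.18·4.536000 = -1.583520
x=0.180000, p=-1.583520: f=3.171882 → p ← -1.583520 + 0.18·3.171882 = -1.012581
x=0.360000, p=-1.012581: f=2.266053 → p ← -1.012581 + 0.18·2.266053 = -0.604692
x=0.540000, p=-0.604692: f=1.657003 → p ← -0.604692 + 0.18·1.657003 = -0.306431
x=0.720000, p=-0.306431: f=1.238539 → p ← -0.306431 + 0.18·1.238539 = -0.083494
p(0.9) ≈ -0.0835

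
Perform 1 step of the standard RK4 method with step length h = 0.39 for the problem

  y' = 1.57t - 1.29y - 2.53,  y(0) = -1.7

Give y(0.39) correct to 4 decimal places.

-1.7013

RK4: k1 = f(t_n, y_n); k2 = f(t_n + h/2, y_n + (h/2)·k1); k3 = f(t_n + h/2, y_n + (h/2)·k2); k4 = f(t_n + h, y_n + h·k3); y_{n+1} = y_n + (h/6)·(k1 + 2k2 + 2k3 + k4).
t=0.000000, y=-1.700000:
  k1 = f(0.000000, -1.700000) = -0.337000
  k2 = f(0.195000, -1.765715) = 0.053922
  k3 = f(0.195000, -1.689485) = -0.044414
  k4 = f(0.390000, -1.717322) = 0.297645
  y ← -1.700000 + (0.39/6)·(k1 + 2k2 + 2k3 + k4) = -1.701322
y(0.39) ≈ -1.7013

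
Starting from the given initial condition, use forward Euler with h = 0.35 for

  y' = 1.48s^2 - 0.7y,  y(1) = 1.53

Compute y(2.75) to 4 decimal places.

Euler: y_{n+1} = y_n + h·f(s_n, y_n).
s=1.000000, y=1.530000: f=0.409000 → y ← 1.530000 + 0.35·0.409000 = 1.673150
s=1.350000, y=1.673150: f=1.526095 → y ← 1.673150 + 0.35·1.526095 = 2.207283
s=1.700000, y=2.207283: f=2.732102 → y ← 2.207283 + 0.35·2.732102 = 3.163519
s=2.050000, y=3.163519: f=4.005237 → y ← 3.163519 + 0.35·4.005237 = 4.565352
s=2.400000, y=4.565352: f=5.329054 → y ← 4.565352 + 0.35·5.329054 = 6.430521
y(2.75) ≈ 6.4305

6.4305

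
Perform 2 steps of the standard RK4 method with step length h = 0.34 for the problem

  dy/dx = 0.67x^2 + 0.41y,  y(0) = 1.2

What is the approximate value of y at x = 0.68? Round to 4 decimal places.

RK4: k1 = f(x_n, y_n); k2 = f(x_n + h/2, y_n + (h/2)·k1); k3 = f(x_n + h/2, y_n + (h/2)·k2); k4 = f(x_n + h, y_n + h·k3); y_{n+1} = y_n + (h/6)·(k1 + 2k2 + 2k3 + k4).
x=0.000000, y=1.200000:
  k1 = f(0.000000, 1.200000) = 0.492000
  k2 = f(0.170000, 1.283640) = 0.545655
  k3 = f(0.170000, 1.292761) = 0.549395
  k4 = f(0.340000, 1.386794) = 0.646038
  y ← 1.200000 + (0.34/6)·(k1 + 2k2 + 2k3 + k4) = 1.388595
x=0.340000, y=1.388595:
  k1 = f(0.340000, 1.388595) = 0.646776
  k2 = f(0.510000, 1.498546) = 0.788671
  k3 = f(0.510000, 1.522669) = 0.798561
  k4 = f(0.680000, 1.660105) = 0.990451
  y ← 1.388595 + (0.34/6)·(k1 + 2k2 + 2k3 + k4) = 1.661257
y(0.68) ≈ 1.6613

1.6613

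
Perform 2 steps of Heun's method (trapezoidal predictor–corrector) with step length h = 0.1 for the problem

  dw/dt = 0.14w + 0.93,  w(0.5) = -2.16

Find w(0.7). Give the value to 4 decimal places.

-2.0327

Heun: k1 = f(t_n, w_n); k2 = f(t_n + h, w_n + h·k1); w_{n+1} = w_n + (h/2)·(k1 + k2).
t=0.500000, w=-2.160000:
  k1 = f(0.500000, -2.160000) = 0.627600
  k2 = f(0.600000, -2.097240) = 0.636386
  w ← -2.160000 + (0.1/2)·(0.627600 + 0.636386) = -2.096801
t=0.600000, w=-2.096801:
  k1 = f(0.600000, -2.096801) = 0.636448
  k2 = f(0.700000, -2.033156) = 0.645358
  w ← -2.096801 + (0.1/2)·(0.636448 + 0.645358) = -2.032710
w(0.7) ≈ -2.0327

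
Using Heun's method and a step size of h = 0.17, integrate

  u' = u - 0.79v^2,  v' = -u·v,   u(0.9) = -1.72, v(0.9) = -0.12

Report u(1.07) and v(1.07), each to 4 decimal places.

Heun on (u,v): k1 = f(x_n, state_n); k2 = f(x_n + h, state_n + h·k1); state_{n+1} = state_n + (h/2)·(k1 + k2).
0.900000: (-1.720000, -0.120000)
  k1 = (-1.731376, -0.206400)
  predictor → (-2.014334, -0.155088)
  k2 = (-2.033335, -0.312399)
  → (-2.040000, -0.164098)
(u(1.07), v(1.07)) ≈ (-2.0400, -0.1641)

-2.0400, -0.1641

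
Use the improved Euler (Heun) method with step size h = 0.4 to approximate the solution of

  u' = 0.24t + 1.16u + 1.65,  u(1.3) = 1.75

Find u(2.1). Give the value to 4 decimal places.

Heun: k1 = f(t_n, u_n); k2 = f(t_n + h, u_n + h·k1); u_{n+1} = u_n + (h/2)·(k1 + k2).
t=1.300000, u=1.750000:
  k1 = f(1.300000, 1.750000) = 3.992000
  k2 = f(1.700000, 3.346800) = 5.940288
  u ← 1.750000 + (0.4/2)·(3.992000 + 5.940288) = 3.736458
t=1.700000, u=3.736458:
  k1 = f(1.700000, 3.736458) = 6.392291
  k2 = f(2.100000, 6.293374) = 9.454314
  u ← 3.736458 + (0.4/2)·(6.392291 + 9.454314) = 6.905779
u(2.1) ≈ 6.9058

6.9058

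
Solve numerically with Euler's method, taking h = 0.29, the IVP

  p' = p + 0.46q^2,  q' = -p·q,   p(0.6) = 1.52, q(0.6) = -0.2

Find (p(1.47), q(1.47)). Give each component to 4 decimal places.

3.2743, -0.0127

Euler on (p,q): p_{n+1} = p_n + h·p', q_{n+1} = q_n + h·q'.
0.600000: (1.520000, -0.200000); f=(1.538400, 0.304000) → (1.966136, -0.111840)
0.890000: (1.966136, -0.111840); f=(1.971890, 0.219893) → (2.537984, -0.048071)
1.180000: (2.537984, -0.048071); f=(2.539047, 0.122004) → (3.274308, -0.012690)
(p(1.47), q(1.47)) ≈ (3.2743, -0.0127)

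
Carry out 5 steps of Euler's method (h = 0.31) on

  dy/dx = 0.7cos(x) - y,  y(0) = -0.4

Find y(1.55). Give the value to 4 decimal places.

Euler: y_{n+1} = y_n + h·f(x_n, y_n).
x=0.000000, y=-0.400000: f=1.100000 → y ← -0.400000 + 0.31·1.100000 = -0.059000
x=0.310000, y=-0.059000: f=0.725633 → y ← -0.059000 + 0.31·0.725633 = 0.165946
x=0.620000, y=0.165946: f=0.403769 → y ← 0.165946 + 0.31·0.403769 = 0.291115
x=0.930000, y=0.291115: f=0.127369 → y ← 0.291115 + 0.31·0.127369 = 0.330599
x=1.240000, y=0.330599: f=-0.103242 → y ← 0.330599 + 0.31·(-0.103242) = 0.298594
y(1.55) ≈ 0.2986

0.2986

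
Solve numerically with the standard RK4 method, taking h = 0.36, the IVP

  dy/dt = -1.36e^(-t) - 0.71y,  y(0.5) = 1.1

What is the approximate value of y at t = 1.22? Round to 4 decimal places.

RK4: k1 = f(t_n, y_n); k2 = f(t_n + h/2, y_n + (h/2)·k1); k3 = f(t_n + h/2, y_n + (h/2)·k2); k4 = f(t_n + h, y_n + h·k3); y_{n+1} = y_n + (h/6)·(k1 + 2k2 + 2k3 + k4).
t=0.500000, y=1.100000:
  k1 = f(0.500000, 1.100000) = -1.605882
  k2 = f(0.680000, 0.810941) = -1.264767
  k3 = f(0.680000, 0.872342) = -1.308362
  k4 = f(0.860000, 0.628990) = -1.022083
  y ← 1.100000 + (0.36/6)·(k1 + 2k2 + 2k3 + k4) = 0.633547
t=0.860000, y=0.633547:
  k1 = f(0.860000, 0.633547) = -1.025319
  k2 = f(1.040000, 0.448989) = -0.799481
  k3 = f(1.040000, 0.489640) = -0.828343
  k4 = f(1.220000, 0.335343) = -0.639607
  y ← 0.633547 + (0.36/6)·(k1 + 2k2 + 2k3 + k4) = 0.338312
y(1.22) ≈ 0.3383

0.3383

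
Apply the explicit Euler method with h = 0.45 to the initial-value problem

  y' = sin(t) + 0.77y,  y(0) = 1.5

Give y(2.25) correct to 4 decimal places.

8.7857

Euler: y_{n+1} = y_n + h·f(t_n, y_n).
t=0.000000, y=1.500000: f=1.155000 → y ← 1.500000 + 0.45·1.155000 = 2.019750
t=0.450000, y=2.019750: f=1.990173 → y ← 2.019750 + 0.45·1.990173 = 2.915328
t=0.900000, y=2.915328: f=3.028129 → y ← 2.915328 + 0.45·3.028129 = 4.277986
t=1.350000, y=4.277986: f=4.269773 → y ← 4.277986 + 0.45·4.269773 = 6.199384
t=1.800000, y=6.199384: f=5.747373 → y ← 6.199384 + 0.45·5.747373 = 8.785702
y(2.25) ≈ 8.7857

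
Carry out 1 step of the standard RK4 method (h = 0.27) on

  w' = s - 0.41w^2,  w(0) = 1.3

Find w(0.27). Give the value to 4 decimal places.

1.1699

RK4: k1 = f(s_n, w_n); k2 = f(s_n + h/2, w_n + (h/2)·k1); k3 = f(s_n + h/2, w_n + (h/2)·k2); k4 = f(s_n + h, w_n + h·k3); w_{n+1} = w_n + (h/6)·(k1 + 2k2 + 2k3 + k4).
s=0.000000, w=1.300000:
  k1 = f(0.000000, 1.300000) = -0.692900
  k2 = f(0.135000, 1.206459) = -0.461772
  k3 = f(0.135000, 1.237661) = -0.493040
  k4 = f(0.270000, 1.166879) = -0.288259
  w ← 1.300000 + (0.27/6)·(k1 + 2k2 + 2k3 + k4) = 1.169915
w(0.27) ≈ 1.1699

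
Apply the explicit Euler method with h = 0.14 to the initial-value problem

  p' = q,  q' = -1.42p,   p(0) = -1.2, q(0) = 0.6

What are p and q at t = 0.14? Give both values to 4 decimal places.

Euler on (p,q): p_{n+1} = p_n + h·p', q_{n+1} = q_n + h·q'.
0.000000: (-1.200000, 0.600000); f=(0.600000, 1.704000) → (-1.116000, 0.838560)
(p(0.14), q(0.14)) ≈ (-1.1160, 0.8386)

-1.1160, 0.8386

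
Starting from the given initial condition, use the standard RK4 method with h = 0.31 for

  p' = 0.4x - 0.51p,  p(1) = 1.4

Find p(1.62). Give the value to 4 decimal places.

1.3025

RK4: k1 = f(x_n, p_n); k2 = f(x_n + h/2, p_n + (h/2)·k1); k3 = f(x_n + h/2, p_n + (h/2)·k2); k4 = f(x_n + h, p_n + h·k3); p_{n+1} = p_n + (h/6)·(k1 + 2k2 + 2k3 + k4).
x=1.000000, p=1.400000:
  k1 = f(1.000000, 1.400000) = -0.314000
  k2 = f(1.155000, 1.351330) = -0.227178
  k3 = f(1.155000, 1.364787) = -0.234042
  k4 = f(1.310000, 1.327447) = -0.152998
  p ← 1.400000 + (0.31/6)·(k1 + 2k2 + 2k3 + k4) = 1.328212
x=1.310000, p=1.328212:
  k1 = f(1.310000, 1.328212) = -0.153388
  k2 = f(1.465000, 1.304437) = -0.079263
  k3 = f(1.465000, 1.315927) = -0.085123
  k4 = f(1.620000, 1.301824) = -0.015930
  p ← 1.328212 + (0.31/6)·(k1 + 2k2 + 2k3 + k4) = 1.302478
p(1.62) ≈ 1.3025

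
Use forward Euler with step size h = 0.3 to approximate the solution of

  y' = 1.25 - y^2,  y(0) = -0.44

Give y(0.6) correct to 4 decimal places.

Euler: y_{n+1} = y_n + h·f(t_n, y_n).
t=0.000000, y=-0.440000: f=1.056400 → y ← -0.440000 + 0.3·1.056400 = -0.123080
t=0.300000, y=-0.123080: f=1.234851 → y ← -0.123080 + 0.3·1.234851 = 0.247375
y(0.6) ≈ 0.2474

0.2474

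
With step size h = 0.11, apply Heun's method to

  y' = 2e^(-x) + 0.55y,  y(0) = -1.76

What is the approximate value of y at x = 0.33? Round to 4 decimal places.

Heun: k1 = f(x_n, y_n); k2 = f(x_n + h, y_n + h·k1); y_{n+1} = y_n + (h/2)·(k1 + k2).
x=0.000000, y=-1.760000:
  k1 = f(0.000000, -1.760000) = 1.032000
  k2 = f(0.110000, -1.646480) = 0.886104
  y ← -1.760000 + (0.11/2)·(1.032000 + 0.886104) = -1.654504
x=0.110000, y=-1.654504:
  k1 = f(0.110000, -1.654504) = 0.881691
  k2 = f(0.220000, -1.557518) = 0.748403
  y ← -1.654504 + (0.11/2)·(0.881691 + 0.748403) = -1.564849
x=0.220000, y=-1.564849:
  k1 = f(0.220000, -1.564849) = 0.744371
  k2 = f(0.330000, -1.482968) = 0.622215
  y ← -1.564849 + (0.11/2)·(0.744371 + 0.622215) = -1.489687
y(0.33) ≈ -1.4897

-1.4897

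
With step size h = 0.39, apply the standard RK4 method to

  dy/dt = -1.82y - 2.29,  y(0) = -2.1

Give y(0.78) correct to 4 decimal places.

RK4: k1 = f(t_n, y_n); k2 = f(t_n + h/2, y_n + (h/2)·k1); k3 = f(t_n + h/2, y_n + (h/2)·k2); k4 = f(t_n + h, y_n + h·k3); y_{n+1} = y_n + (h/6)·(k1 + 2k2 + 2k3 + k4).
t=0.000000, y=-2.100000:
  k1 = f(0.000000, -2.100000) = 1.532000
  k2 = f(0.195000, -1.801260) = 0.988293
  k3 = f(0.195000, -1.907283) = 1.181255
  k4 = f(0.390000, -1.639311) = 0.693545
  y ← -2.100000 + (0.39/6)·(k1 + 2k2 + 2k3 + k4) = -1.673298
t=0.390000, y=-1.673298:
  k1 = f(0.390000, -1.673298) = 0.755403
  k2 = f(0.585000, -1.525995) = 0.487310
  k3 = f(0.585000, -1.578273) = 0.582456
  k4 = f(0.780000, -1.446140) = 0.341975
  y ← -1.673298 + (0.39/6)·(k1 + 2k2 + 2k3 + k4) = -1.462899
y(0.78) ≈ -1.4629

-1.4629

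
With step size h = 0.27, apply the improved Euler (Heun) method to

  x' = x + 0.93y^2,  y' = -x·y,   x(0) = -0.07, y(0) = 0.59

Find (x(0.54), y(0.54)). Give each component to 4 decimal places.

0.1132, 0.5868

Heun on (x,y): k1 = f(t_n, state_n); k2 = f(t_n + h, state_n + h·k1); state_{n+1} = state_n + (h/2)·(k1 + k2).
0.000000: (-0.070000, 0.590000)
  k1 = (0.253733, 0.041300)
  predictor → (-0.001492, 0.601151)
  k2 = (0.334594, 0.000897)
  → (0.009424, 0.595697)
0.270000: (0.009424, 0.595697)
  k1 = (0.339439, -0.005614)
  predictor → (0.101073, 0.594181)
  k2 = (0.429410, -0.060055)
  → (0.113219, 0.586831)
(x(0.54), y(0.54)) ≈ (0.1132, 0.5868)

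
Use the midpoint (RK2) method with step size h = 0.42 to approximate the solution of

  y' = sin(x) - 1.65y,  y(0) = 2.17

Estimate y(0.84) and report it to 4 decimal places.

0.8856

Midpoint: k1 = f(x_n, y_n); k2 = f(x_n + h/2, y_n + (h/2)·k1); y_{n+1} = y_n + h·k2.
x=0.000000, y=2.170000:
  k1 = f(0.000000, 2.170000) = -3.580500
  k2 = f(0.210000, 1.418095) = -2.131397
  y ← 2.170000 + 0.42·(-2.131397) = 1.274813
x=0.420000, y=1.274813:
  k1 = f(0.420000, 1.274813) = -1.695682
  k2 = f(0.630000, 0.918720) = -0.926744
  y ← 1.274813 + 0.42·(-0.926744) = 0.885581
y(0.84) ≈ 0.8856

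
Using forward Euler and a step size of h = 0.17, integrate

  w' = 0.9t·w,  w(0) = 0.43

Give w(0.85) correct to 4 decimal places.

Euler: w_{n+1} = w_n + h·f(t_n, w_n).
t=0.000000, w=0.430000: f=0.000000 → w ← 0.430000 + 0.17·0.000000 = 0.430000
t=0.170000, w=0.430000: f=0.065790 → w ← 0.430000 + 0.17·0.065790 = 0.441184
t=0.340000, w=0.441184: f=0.135002 → w ← 0.441184 + 0.17·0.135002 = 0.464135
t=0.510000, w=0.464135: f=0.213038 → w ← 0.464135 + 0.17·0.213038 = 0.500351
t=0.680000, w=0.500351: f=0.306215 → w ← 0.500351 + 0.17·0.306215 = 0.552408
w(0.85) ≈ 0.5524

0.5524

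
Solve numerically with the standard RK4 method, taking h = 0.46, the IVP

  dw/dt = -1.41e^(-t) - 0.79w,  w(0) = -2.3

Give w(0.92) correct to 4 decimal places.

RK4: k1 = f(t_n, w_n); k2 = f(t_n + h/2, w_n + (h/2)·k1); k3 = f(t_n + h/2, w_n + (h/2)·k2); k4 = f(t_n + h, w_n + h·k3); w_{n+1} = w_n + (h/6)·(k1 + 2k2 + 2k3 + k4).
t=0.000000, w=-2.300000:
  k1 = f(0.000000, -2.300000) = 0.407000
  k2 = f(0.230000, -2.206390) = 0.622756
  k3 = f(0.230000, -2.156766) = 0.583553
  k4 = f(0.460000, -2.031566) = 0.714827
  w ← -2.300000 + (0.46/6)·(k1 + 2k2 + 2k3 + k4) = -2.029026
t=0.460000, w=-2.029026:
  k1 = f(0.460000, -2.029026) = 0.712821
  k2 = f(0.690000, -1.865077) = 0.766189
  k3 = f(0.690000, -1.852803) = 0.756492
  k4 = f(0.920000, -1.681040) = 0.766110
  w ← -2.029026 + (0.46/6)·(k1 + 2k2 + 2k3 + k4) = -1.682164
w(0.92) ≈ -1.6822

-1.6822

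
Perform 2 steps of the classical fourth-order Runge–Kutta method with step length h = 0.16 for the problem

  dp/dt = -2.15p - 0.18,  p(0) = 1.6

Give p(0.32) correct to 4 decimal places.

RK4: k1 = f(t_n, p_n); k2 = f(t_n + h/2, p_n + (h/2)·k1); k3 = f(t_n + h/2, p_n + (h/2)·k2); k4 = f(t_n + h, p_n + h·k3); p_{n+1} = p_n + (h/6)·(k1 + 2k2 + 2k3 + k4).
t=0.000000, p=1.600000:
  k1 = f(0.000000, 1.600000) = -3.620000
  k2 = f(0.080000, 1.310400) = -2.997360
  k3 = f(0.080000, 1.360211) = -3.104454
  k4 = f(0.160000, 1.103287) = -2.552068
  p ← 1.600000 + (0.16/6)·(k1 + 2k2 + 2k3 + k4) = 1.109981
t=0.160000, p=1.109981:
  k1 = f(0.160000, 1.109981) = -2.566460
  k2 = f(0.240000, 0.904665) = -2.125029
  k3 = f(0.240000, 0.939979) = -2.200955
  k4 = f(0.320000, 0.757829) = -1.809332
  p ← 1.109981 + (0.16/6)·(k1 + 2k2 + 2k3 + k4) = 0.762575
p(0.32) ≈ 0.7626

0.7626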